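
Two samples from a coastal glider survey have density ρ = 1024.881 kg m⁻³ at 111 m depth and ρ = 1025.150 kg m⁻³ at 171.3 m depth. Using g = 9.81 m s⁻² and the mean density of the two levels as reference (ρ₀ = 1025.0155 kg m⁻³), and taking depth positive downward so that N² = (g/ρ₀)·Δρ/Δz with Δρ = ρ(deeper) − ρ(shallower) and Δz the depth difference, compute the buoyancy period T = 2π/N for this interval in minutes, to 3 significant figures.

Δρ = 1025.150 − 1024.881 = 0.269 kg m⁻³ over Δz = 171.3 − 111 = 60.3 m.
N² = (9.81/1025.0155) × (0.269/60.3) = 4.2695 × 10⁻⁵ s⁻².
N = √(4.2695 × 10⁻⁵) = 6.5341 × 10⁻³ rad s⁻¹, so T = 2π/N = 961.60 s = 16.027 min ≈ 16.0 min.

16.0 min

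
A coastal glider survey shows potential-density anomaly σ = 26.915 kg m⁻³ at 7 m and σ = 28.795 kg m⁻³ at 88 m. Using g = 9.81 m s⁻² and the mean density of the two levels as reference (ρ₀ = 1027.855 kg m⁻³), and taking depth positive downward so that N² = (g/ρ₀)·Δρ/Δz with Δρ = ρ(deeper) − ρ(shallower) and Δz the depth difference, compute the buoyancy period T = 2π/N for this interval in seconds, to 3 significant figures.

422 s

Δρ = 1028.795 − 1026.915 = 1.880 kg m⁻³ over Δz = 88 − 7 = 81 m.
N² = (9.81/1027.855) × (1.880/81) = 2.2152 × 10⁻⁴ s⁻².
N = √(2.2152 × 10⁻⁴) = 0.014884 rad s⁻¹, so T = 2π/N = 422.14 s ≈ 422 s.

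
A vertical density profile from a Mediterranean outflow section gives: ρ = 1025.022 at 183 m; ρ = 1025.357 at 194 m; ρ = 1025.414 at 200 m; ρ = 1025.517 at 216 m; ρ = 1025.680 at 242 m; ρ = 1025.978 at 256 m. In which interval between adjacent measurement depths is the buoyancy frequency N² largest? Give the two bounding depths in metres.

Compute the density gradient over each adjacent pair:
  183–194 m: Δρ/Δz = 0.335/11 = 0.030 kg m⁻⁴
  194–200 m: Δρ/Δz = 0.057/6 = 9.5 × 10⁻³ kg m⁻⁴
  200–216 m: Δρ/Δz = 0.103/16 = 6.4 × 10⁻³ kg m⁻⁴
  216–242 m: Δρ/Δz = 0.163/26 = 6.3 × 10⁻³ kg m⁻⁴
  242–256 m: Δρ/Δz = 0.298/14 = 0.021 kg m⁻⁴
The largest gradient is in the 183–194 m interval — the pycnocline.

183–194 m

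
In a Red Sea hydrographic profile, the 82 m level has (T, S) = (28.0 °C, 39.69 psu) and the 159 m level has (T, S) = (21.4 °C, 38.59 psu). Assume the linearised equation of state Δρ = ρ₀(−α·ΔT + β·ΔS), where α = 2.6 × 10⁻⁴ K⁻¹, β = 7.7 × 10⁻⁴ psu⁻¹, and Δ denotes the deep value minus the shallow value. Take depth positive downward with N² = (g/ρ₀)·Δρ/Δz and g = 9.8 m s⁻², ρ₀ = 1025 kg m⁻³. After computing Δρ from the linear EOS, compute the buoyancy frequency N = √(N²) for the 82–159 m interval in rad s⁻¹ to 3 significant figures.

ΔT = -6.6 K, ΔS = -1.10 psu (deep − shallow).
Δρ/ρ₀ = −αΔT + βΔS = 1.716 × 10⁻³ − 8.47 × 10⁻⁴ = 8.69 × 10⁻⁴, so Δρ ≈ 0.8907 kg m⁻³.
N² = (g/ρ₀)·Δρ/Δz = g·(Δρ/ρ₀)/Δz = 9.8 × 8.69 × 10⁻⁴ / 77 = 1.1060 × 10⁻⁴ s⁻².
N = √(1.1060 × 10⁻⁴) = 0.010517 rad s⁻¹ ≈ 0.0105 rad s⁻¹.

0.0105 rad s⁻¹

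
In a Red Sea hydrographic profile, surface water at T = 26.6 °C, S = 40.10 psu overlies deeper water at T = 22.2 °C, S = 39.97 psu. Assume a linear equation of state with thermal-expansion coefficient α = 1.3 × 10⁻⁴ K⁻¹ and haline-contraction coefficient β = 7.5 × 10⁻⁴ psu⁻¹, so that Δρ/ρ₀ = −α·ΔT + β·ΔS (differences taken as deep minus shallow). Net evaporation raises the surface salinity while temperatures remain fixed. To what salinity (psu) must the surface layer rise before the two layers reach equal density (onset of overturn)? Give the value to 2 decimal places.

Neutral buoyancy requires −α(T_deep − T_surf) + β(S_deep − S_surf′) = 0.
S_surf′ = S_deep − (α/β)·ΔT = 39.97 − (1.3 × 10⁻⁴/7.5 × 10⁻⁴)·(-4.4) = 40.7327 psu.
Increase required: 40.7327 − 40.10 = 0.6327 psu.

40.73 psu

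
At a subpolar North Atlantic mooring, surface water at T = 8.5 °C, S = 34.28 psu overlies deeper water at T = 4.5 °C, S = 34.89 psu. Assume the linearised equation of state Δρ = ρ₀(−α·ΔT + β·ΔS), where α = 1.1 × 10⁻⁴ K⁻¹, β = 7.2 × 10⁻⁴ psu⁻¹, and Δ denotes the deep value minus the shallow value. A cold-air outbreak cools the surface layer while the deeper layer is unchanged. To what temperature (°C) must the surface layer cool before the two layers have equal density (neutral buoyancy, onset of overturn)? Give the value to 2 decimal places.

0.51 °C

Neutral buoyancy requires Δρ = 0, i.e. −α(T_deep − T_surf′) + β(S_deep − S_surf) = 0.
T_surf′ = T_deep − (β/α)·ΔS = 4.5 − (7.2 × 10⁻⁴/1.1 × 10⁻⁴)·(+0.61) = 0.5073 °C.
Cooling required: 8.5 − (0.5073) = 7.9927 °C.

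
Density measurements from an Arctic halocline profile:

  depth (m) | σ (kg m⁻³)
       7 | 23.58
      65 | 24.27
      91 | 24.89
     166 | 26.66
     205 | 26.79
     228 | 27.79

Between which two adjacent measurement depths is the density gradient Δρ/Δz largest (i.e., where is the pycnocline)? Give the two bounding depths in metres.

Compute the density gradient over each adjacent pair:
  7–65 m: Δρ/Δz = 0.69/58 = 0.012 kg m⁻⁴
  65–91 m: Δρ/Δz = 0.62/26 = 0.024 kg m⁻⁴
  91–166 m: Δρ/Δz = 1.77/75 = 0.024 kg m⁻⁴
  166–205 m: Δρ/Δz = 0.13/39 = 3.3 × 10⁻³ kg m⁻⁴
  205–228 m: Δρ/Δz = 1.00/23 = 0.043 kg m⁻⁴
The largest gradient is in the 205–228 m interval — the pycnocline.

205–228 m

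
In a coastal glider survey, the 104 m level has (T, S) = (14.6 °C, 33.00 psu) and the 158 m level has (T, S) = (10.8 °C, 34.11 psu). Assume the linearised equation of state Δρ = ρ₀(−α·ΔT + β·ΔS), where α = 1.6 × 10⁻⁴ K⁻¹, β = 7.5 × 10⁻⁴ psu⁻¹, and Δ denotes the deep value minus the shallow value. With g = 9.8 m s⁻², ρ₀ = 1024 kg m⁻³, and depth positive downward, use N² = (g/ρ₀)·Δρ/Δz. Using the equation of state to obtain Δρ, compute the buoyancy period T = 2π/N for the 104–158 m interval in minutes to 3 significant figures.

ΔT = -3.8 K, ΔS = +1.11 psu (deep − shallow).
Δρ/ρ₀ = −αΔT + βΔS = 6.08 × 10⁻⁴ + 8.325 × 10⁻⁴ = 1.4405 × 10⁻³, so Δρ ≈ 1.475 kg m⁻³.
N² = (g/ρ₀)·Δρ/Δz = g·(Δρ/ρ₀)/Δz = 9.8 × 1.4405 × 10⁻³ / 54 = 2.6142 × 10⁻⁴ s⁻².
N = √(2.6142 × 10⁻⁴) = 0.016168 rad s⁻¹ → T = 2π/N = 388.62 s = 6.4770 min ≈ 6.48 min.

6.48 min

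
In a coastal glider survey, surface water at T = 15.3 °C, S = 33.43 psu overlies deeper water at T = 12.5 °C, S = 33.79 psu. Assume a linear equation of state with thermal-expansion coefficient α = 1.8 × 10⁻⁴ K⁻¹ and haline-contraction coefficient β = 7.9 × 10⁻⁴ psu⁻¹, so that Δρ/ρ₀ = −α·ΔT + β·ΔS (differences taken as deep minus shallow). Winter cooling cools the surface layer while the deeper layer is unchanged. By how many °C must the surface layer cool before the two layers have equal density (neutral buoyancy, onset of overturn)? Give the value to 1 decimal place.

4.4 °C

Neutral buoyancy requires Δρ = 0, i.e. −α(T_deep − T_surf′) + β(S_deep − S_surf) = 0.
T_surf′ = T_deep − (β/α)·ΔS = 12.5 − (7.9 × 10⁻⁴/1.8 × 10⁻⁴)·(+0.36) = 10.920 °C.
Cooling required: 15.3 − (10.920) = 4.380 °C.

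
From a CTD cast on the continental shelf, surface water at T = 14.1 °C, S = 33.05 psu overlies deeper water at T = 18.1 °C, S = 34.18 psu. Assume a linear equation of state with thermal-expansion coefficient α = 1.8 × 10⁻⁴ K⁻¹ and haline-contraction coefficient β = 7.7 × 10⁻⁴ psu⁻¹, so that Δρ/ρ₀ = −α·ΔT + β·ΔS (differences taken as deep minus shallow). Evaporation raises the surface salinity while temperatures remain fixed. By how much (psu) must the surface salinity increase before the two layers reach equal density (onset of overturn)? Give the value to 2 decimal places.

Neutral buoyancy requires −α(T_deep − T_surf) + β(S_deep − S_surf′) = 0.
S_surf′ = S_deep − (α/β)·ΔT = 34.18 − (1.8 × 10⁻⁴/7.7 × 10⁻⁴)·(+4.0) = 33.2449 psu.
Increase required: 33.2449 − 33.05 = 0.1949 psu.

0.19 psu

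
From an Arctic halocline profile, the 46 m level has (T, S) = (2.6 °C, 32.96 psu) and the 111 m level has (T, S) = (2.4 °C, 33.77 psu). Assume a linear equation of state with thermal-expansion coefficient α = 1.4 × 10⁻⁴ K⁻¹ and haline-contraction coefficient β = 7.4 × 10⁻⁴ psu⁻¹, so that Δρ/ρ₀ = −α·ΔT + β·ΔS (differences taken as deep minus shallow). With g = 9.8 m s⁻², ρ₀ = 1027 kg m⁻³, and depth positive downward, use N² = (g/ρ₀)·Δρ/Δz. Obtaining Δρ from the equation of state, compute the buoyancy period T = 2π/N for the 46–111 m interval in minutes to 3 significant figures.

10.8 min

ΔT = -0.2 K, ΔS = +0.81 psu (deep − shallow).
Δρ/ρ₀ = −αΔT + βΔS = 2.80 × 10⁻⁵ + 5.994 × 10⁻⁴ = 6.274 × 10⁻⁴, so Δρ ≈ 0.6443 kg m⁻³.
N² = (g/ρ₀)·Δρ/Δz = g·(Δρ/ρ₀)/Δz = 9.8 × 6.274 × 10⁻⁴ / 65 = 9.4593 × 10⁻⁵ s⁻².
N = √(9.4593 × 10⁻⁵) = 9.7259 × 10⁻³ rad s⁻¹ → T = 2π/N = 646.03 s = 10.767 min ≈ 10.8 min.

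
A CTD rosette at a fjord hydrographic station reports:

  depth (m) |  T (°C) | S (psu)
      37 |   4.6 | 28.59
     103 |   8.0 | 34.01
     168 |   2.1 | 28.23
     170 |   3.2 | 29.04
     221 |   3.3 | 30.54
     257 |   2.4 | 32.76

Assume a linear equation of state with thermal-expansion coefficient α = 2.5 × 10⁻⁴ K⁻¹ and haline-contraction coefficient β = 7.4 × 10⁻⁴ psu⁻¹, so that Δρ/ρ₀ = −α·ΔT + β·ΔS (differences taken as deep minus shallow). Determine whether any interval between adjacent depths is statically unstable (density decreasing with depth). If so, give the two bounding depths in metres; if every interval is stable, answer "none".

Evaluate Δρ/ρ₀ = −αΔT + βΔS across each adjacent pair:
  37–103 m: −αΔT+βΔS = −(2.5 × 10⁻⁴)(+3.4)+(7.4 × 10⁻⁴)(+5.42) = 3.2 × 10⁻³ → stable
  103–168 m: −αΔT+βΔS = −(2.5 × 10⁻⁴)(-5.9)+(7.4 × 10⁻⁴)(-5.78) = -2.8 × 10⁻³ → UNSTABLE
  168–170 m: −αΔT+βΔS = −(2.5 × 10⁻⁴)(+1.1)+(7.4 × 10⁻⁴)(+0.81) = 3.2 × 10⁻⁴ → stable
  170–221 m: −αΔT+βΔS = −(2.5 × 10⁻⁴)(+0.1)+(7.4 × 10⁻⁴)(+1.50) = 1.1 × 10⁻³ → stable
  221–257 m: −αΔT+βΔS = −(2.5 × 10⁻⁴)(-0.9)+(7.4 × 10⁻⁴)(+2.22) = 1.9 × 10⁻³ → stable
The 103–168 m interval has Δρ < 0: lighter water underlies denser water.

103–168 m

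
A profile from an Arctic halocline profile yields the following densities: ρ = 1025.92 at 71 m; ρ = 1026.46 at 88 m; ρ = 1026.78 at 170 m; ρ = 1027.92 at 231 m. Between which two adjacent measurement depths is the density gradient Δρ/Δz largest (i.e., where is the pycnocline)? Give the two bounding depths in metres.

71–88 m

Compute the density gradient over each adjacent pair:
  71–88 m: Δρ/Δz = 0.54/17 = 0.032 kg m⁻⁴
  88–170 m: Δρ/Δz = 0.32/82 = 3.9 × 10⁻³ kg m⁻⁴
  170–231 m: Δρ/Δz = 1.14/61 = 0.019 kg m⁻⁴
The largest gradient is in the 71–88 m interval — the pycnocline.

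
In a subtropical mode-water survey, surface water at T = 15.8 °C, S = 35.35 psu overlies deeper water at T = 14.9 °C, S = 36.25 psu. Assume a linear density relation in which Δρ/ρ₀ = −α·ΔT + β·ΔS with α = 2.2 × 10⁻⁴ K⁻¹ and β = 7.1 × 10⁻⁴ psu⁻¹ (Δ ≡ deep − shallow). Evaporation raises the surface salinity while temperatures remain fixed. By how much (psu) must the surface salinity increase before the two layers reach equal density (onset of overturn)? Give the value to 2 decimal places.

1.18 psu

Neutral buoyancy requires −α(T_deep − T_surf) + β(S_deep − S_surf′) = 0.
S_surf′ = S_deep − (α/β)·ΔT = 36.25 − (2.2 × 10⁻⁴/7.1 × 10⁻⁴)·(-0.9) = 36.5289 psu.
Increase required: 36.5289 − 35.35 = 1.1789 psu.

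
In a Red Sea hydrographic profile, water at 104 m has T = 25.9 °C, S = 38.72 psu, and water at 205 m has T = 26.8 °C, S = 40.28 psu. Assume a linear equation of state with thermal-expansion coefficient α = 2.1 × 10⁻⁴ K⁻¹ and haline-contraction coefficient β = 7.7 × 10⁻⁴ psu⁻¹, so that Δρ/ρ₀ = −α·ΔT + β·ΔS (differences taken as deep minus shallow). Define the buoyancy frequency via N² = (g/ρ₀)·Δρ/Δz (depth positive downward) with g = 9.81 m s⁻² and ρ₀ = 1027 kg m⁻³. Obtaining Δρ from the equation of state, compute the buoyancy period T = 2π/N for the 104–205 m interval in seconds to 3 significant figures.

ΔT = +0.9 K, ΔS = +1.56 psu (deep − shallow).
Δρ/ρ₀ = −αΔT + βΔS = -1.89 × 10⁻⁴ + 1.2012 × 10⁻³ = 1.0122 × 10⁻³, so Δρ ≈ 1.040 kg m⁻³.
N² = (g/ρ₀)·Δρ/Δz = g·(Δρ/ρ₀)/Δz = 9.81 × 1.0122 × 10⁻³ / 101 = 9.8314 × 10⁻⁵ s⁻².
N = √(9.8314 × 10⁻⁵) = 9.9153 × 10⁻³ rad s⁻¹ → T = 2π/N = 633.69 s ≈ 634 s.

634 s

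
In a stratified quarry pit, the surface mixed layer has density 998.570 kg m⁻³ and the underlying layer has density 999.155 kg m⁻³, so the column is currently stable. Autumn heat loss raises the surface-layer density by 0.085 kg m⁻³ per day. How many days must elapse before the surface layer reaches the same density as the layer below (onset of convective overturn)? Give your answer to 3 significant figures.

6.88 days

Density deficit of the surface layer: 999.155 − 998.570 = 0.585 kg m⁻³.
Required change = 0.585 / 0.085 = 6.88 days.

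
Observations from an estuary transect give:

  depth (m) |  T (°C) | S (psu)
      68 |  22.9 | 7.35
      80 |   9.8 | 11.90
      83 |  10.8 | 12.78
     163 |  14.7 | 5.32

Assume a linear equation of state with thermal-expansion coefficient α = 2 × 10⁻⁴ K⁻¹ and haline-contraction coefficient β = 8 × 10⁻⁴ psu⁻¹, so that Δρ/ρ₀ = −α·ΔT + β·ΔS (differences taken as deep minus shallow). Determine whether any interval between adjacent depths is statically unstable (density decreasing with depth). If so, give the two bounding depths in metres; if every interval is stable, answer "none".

83–163 m

Evaluate Δρ/ρ₀ = −αΔT + βΔS across each adjacent pair:
  68–80 m: −αΔT+βΔS = −(2 × 10⁻⁴)(-13.1)+(8 × 10⁻⁴)(+4.55) = 6.3 × 10⁻³ → stable
  80–83 m: −αΔT+βΔS = −(2 × 10⁻⁴)(+1.0)+(8 × 10⁻⁴)(+0.88) = 5.0 × 10⁻⁴ → stable
  83–163 m: −αΔT+βΔS = −(2 × 10⁻⁴)(+3.9)+(8 × 10⁻⁴)(-7.46) = -6.7 × 10⁻³ → UNSTABLE
The 83–163 m interval has Δρ < 0: lighter water underlies denser water.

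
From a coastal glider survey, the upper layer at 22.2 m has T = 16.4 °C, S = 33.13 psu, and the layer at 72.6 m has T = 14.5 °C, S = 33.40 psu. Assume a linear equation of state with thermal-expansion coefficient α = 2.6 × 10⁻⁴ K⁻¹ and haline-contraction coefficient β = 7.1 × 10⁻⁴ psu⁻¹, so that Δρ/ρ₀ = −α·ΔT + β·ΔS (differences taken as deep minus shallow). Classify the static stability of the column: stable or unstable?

stable

ΔT = 14.5 − 16.4 = -1.9 K and ΔS = 33.40 − 33.13 = +0.27 psu (deep − shallow).
−αΔT = 4.94 × 10⁻⁴; βΔS = 1.917 × 10⁻⁴; sum Δρ/ρ₀ = 6.857 × 10⁻⁴.
Δρ/ρ₀ > 0, so Δρ > 0: deeper water is denser → statically stable.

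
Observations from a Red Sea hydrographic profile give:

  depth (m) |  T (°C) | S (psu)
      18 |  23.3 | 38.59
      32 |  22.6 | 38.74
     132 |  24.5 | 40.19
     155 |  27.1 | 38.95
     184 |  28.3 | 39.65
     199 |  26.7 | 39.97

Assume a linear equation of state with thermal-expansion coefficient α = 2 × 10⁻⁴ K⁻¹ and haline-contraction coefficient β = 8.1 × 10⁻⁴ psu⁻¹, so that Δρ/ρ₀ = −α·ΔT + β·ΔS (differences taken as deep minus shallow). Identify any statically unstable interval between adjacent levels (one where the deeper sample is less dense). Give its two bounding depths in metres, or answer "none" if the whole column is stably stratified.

132–155 m

Evaluate Δρ/ρ₀ = −αΔT + βΔS across each adjacent pair:
  18–32 m: −αΔT+βΔS = −(2 × 10⁻⁴)(-0.7)+(8.1 × 10⁻⁴)(+0.15) = 2.6 × 10⁻⁴ → stable
  32–132 m: −αΔT+βΔS = −(2 × 10⁻⁴)(+1.9)+(8.1 × 10⁻⁴)(+1.45) = 7.9 × 10⁻⁴ → stable
  132–155 m: −αΔT+βΔS = −(2 × 10⁻⁴)(+2.6)+(8.1 × 10⁻⁴)(-1.24) = -1.5 × 10⁻³ → UNSTABLE
  155–184 m: −αΔT+βΔS = −(2 × 10⁻⁴)(+1.2)+(8.1 × 10⁻⁴)(+0.70) = 3.3 × 10⁻⁴ → stable
  184–199 m: −αΔT+βΔS = −(2 × 10⁻⁴)(-1.6)+(8.1 × 10⁻⁴)(+0.32) = 5.8 × 10⁻⁴ → stable
The 132–155 m interval has Δρ < 0: lighter water underlies denser water.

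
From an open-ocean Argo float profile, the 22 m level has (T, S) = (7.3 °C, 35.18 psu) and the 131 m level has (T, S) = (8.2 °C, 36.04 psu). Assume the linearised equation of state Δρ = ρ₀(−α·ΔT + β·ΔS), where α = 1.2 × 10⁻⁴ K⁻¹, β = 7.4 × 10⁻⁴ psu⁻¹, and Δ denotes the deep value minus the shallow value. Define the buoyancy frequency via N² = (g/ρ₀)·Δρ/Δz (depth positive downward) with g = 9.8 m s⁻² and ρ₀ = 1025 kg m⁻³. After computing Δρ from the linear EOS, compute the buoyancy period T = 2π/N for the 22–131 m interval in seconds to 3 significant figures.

912 s

ΔT = +0.9 K, ΔS = +0.86 psu (deep − shallow).
Δρ/ρ₀ = −αΔT + βΔS = -1.08 × 10⁻⁴ + 6.364 × 10⁻⁴ = 5.284 × 10⁻⁴, so Δρ ≈ 0.5416 kg m⁻³.
N² = (g/ρ₀)·Δρ/Δz = g·(Δρ/ρ₀)/Δz = 9.8 × 5.284 × 10⁻⁴ / 109 = 4.7508 × 10⁻⁵ s⁻².
N = √(4.7508 × 10⁻⁵) = 6.8926 × 10⁻³ rad s⁻¹ → T = 2π/N = 911.58 s ≈ 912 s.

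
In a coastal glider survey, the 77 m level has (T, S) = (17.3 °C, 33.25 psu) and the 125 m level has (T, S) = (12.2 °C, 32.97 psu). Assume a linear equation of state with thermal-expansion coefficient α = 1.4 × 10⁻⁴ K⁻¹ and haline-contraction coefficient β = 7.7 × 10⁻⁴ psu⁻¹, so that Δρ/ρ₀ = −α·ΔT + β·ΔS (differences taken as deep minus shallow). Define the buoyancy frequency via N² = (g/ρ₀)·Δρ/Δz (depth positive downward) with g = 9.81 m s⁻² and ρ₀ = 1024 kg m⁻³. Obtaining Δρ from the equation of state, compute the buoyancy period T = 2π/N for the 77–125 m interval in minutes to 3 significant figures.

ΔT = -5.1 K, ΔS = -0.28 psu (deep − shallow).
Δρ/ρ₀ = −αΔT + βΔS = 7.14 × 10⁻⁴ − 2.156 × 10⁻⁴ = 4.984 × 10⁻⁴, so Δρ ≈ 0.5104 kg m⁻³.
N² = (g/ρ₀)·Δρ/Δz = g·(Δρ/ρ₀)/Δz = 9.81 × 4.984 × 10⁻⁴ / 48 = 1.0186 × 10⁻⁴ s⁻².
N = √(1.0186 × 10⁻⁴) = 0.010093 rad s⁻¹ → T = 2π/N = 622.53 s = 10.375 min ≈ 10.4 min.

10.4 min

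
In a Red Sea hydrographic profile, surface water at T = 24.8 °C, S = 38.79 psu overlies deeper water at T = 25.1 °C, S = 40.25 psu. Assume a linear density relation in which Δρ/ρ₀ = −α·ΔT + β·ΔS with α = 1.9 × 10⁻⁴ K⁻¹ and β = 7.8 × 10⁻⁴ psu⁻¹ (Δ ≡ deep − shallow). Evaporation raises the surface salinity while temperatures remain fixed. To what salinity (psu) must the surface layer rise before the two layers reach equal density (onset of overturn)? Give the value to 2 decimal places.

40.18 psu

Neutral buoyancy requires −α(T_deep − T_surf) + β(S_deep − S_surf′) = 0.
S_surf′ = S_deep − (α/β)·ΔT = 40.25 − (1.9 × 10⁻⁴/7.8 × 10⁻⁴)·(+0.3) = 40.1769 psu.
Increase required: 40.1769 − 38.79 = 1.3869 psu.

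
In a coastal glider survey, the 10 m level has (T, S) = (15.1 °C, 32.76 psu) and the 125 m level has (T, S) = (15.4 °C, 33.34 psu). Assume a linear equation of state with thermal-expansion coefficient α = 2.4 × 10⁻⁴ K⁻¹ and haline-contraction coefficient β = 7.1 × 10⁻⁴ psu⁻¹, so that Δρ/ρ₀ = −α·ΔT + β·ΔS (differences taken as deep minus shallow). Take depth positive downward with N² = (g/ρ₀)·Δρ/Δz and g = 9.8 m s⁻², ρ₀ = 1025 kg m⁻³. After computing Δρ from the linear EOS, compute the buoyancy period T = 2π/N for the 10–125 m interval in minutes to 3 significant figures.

ΔT = +0.3 K, ΔS = +0.58 psu (deep − shallow).
Δρ/ρ₀ = −αΔT + βΔS = -7.20 × 10⁻⁵ + 4.118 × 10⁻⁴ = 3.398 × 10⁻⁴, so Δρ ≈ 0.3483 kg m⁻³.
N² = (g/ρ₀)·Δρ/Δz = g·(Δρ/ρ₀)/Δz = 9.8 × 3.398 × 10⁻⁴ / 115 = 2.8957 × 10⁻⁵ s⁻².
N = √(2.8957 × 10⁻⁵) = 5.3812 × 10⁻³ rad s⁻¹ → T = 2π/N = 1.1676 × 10³ s = 19.460 min ≈ 19.5 min.

19.5 min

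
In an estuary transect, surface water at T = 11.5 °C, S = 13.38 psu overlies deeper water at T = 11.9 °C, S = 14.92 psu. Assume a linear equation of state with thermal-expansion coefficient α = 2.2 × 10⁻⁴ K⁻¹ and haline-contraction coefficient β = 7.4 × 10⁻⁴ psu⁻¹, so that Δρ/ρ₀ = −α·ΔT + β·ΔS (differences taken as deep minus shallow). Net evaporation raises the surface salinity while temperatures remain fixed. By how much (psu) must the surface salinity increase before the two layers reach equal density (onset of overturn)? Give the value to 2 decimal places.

1.42 psu

Neutral buoyancy requires −α(T_deep − T_surf) + β(S_deep − S_surf′) = 0.
S_surf′ = S_deep − (α/β)·ΔT = 14.92 − (2.2 × 10⁻⁴/7.4 × 10⁻⁴)·(+0.4) = 14.8011 psu.
Increase required: 14.8011 − 13.38 = 1.4211 psu.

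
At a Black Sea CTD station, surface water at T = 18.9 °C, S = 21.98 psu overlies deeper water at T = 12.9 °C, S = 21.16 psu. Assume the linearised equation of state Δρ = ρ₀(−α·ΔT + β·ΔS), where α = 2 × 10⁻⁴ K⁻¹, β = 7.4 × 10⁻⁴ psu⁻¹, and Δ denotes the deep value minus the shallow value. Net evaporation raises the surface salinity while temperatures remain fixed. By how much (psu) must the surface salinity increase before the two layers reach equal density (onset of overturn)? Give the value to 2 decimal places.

Neutral buoyancy requires −α(T_deep − T_surf) + β(S_deep − S_surf′) = 0.
S_surf′ = S_deep − (α/β)·ΔT = 21.16 − (2 × 10⁻⁴/7.4 × 10⁻⁴)·(-6.0) = 22.7816 psu.
Increase required: 22.7816 − 21.98 = 0.8016 psu.

0.80 psu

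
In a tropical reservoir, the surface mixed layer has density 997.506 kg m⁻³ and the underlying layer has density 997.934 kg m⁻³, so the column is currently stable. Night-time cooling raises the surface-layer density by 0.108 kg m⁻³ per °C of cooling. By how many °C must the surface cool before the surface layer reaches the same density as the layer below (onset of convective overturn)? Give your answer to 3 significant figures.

3.96 °C

Density deficit of the surface layer: 997.934 − 997.506 = 0.428 kg m⁻³.
Required change = 0.428 / 0.108 = 3.96 °C.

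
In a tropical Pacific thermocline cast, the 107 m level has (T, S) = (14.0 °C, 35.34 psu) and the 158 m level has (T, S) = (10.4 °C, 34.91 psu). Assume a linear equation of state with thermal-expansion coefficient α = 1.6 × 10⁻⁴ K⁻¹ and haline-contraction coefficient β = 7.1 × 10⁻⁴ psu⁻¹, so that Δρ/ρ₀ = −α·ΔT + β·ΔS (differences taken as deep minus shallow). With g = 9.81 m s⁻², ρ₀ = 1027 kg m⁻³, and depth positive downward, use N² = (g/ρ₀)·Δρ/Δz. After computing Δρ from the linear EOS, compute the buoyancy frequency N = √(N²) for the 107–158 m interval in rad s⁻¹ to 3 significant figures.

ΔT = -3.6 K, ΔS = -0.43 psu (deep − shallow).
Δρ/ρ₀ = −αΔT + βΔS = 5.76 × 10⁻⁴ − 3.053 × 10⁻⁴ = 2.707 × 10⁻⁴, so Δρ ≈ 0.2780 kg m⁻³.
N² = (g/ρ₀)·Δρ/Δz = g·(Δρ/ρ₀)/Δz = 9.81 × 2.707 × 10⁻⁴ / 51 = 5.2070 × 10⁻⁵ s⁻².
N = √(5.2070 × 10⁻⁵) = 7.2160 × 10⁻³ rad s⁻¹ ≈ 7.22 × 10⁻³ rad s⁻¹.

7.22 × 10⁻³ rad s⁻¹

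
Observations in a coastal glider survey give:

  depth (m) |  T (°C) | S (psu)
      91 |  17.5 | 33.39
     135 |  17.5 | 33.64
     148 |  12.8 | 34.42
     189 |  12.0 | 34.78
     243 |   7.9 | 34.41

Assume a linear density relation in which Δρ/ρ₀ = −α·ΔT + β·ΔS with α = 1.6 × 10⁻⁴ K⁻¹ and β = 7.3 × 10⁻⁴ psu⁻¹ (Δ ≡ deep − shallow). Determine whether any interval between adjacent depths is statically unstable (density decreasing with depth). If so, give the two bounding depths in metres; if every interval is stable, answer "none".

Evaluate Δρ/ρ₀ = −αΔT + βΔS across each adjacent pair:
  91–135 m: −αΔT+βΔS = −(1.6 × 10⁻⁴)(+0.0)+(7.3 × 10⁻⁴)(+0.25) = 1.8 × 10⁻⁴ → stable
  135–148 m: −αΔT+βΔS = −(1.6 × 10⁻⁴)(-4.7)+(7.3 × 10⁻⁴)(+0.78) = 1.3 × 10⁻³ → stable
  148–189 m: −αΔT+βΔS = −(1.6 × 10⁻⁴)(-0.8)+(7.3 × 10⁻⁴)(+0.36) = 3.9 × 10⁻⁴ → stable
  189–243 m: −αΔT+βΔS = −(1.6 × 10⁻⁴)(-4.1)+(7.3 × 10⁻⁴)(-0.37) = 3.9 × 10⁻⁴ → stable
Every interval has Δρ > 0: the column is stably stratified throughout.

none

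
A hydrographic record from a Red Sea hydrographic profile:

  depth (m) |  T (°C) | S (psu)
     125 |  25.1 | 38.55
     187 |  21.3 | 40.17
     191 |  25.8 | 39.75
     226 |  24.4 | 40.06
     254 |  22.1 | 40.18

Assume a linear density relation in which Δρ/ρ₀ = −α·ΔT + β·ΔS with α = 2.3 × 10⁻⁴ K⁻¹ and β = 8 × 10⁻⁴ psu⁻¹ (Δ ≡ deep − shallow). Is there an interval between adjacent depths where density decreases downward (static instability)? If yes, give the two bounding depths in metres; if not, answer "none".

Evaluate Δρ/ρ₀ = −αΔT + βΔS across each adjacent pair:
  125–187 m: −αΔT+βΔS = −(2.3 × 10⁻⁴)(-3.8)+(8 × 10⁻⁴)(+1.62) = 2.2 × 10⁻³ → stable
  187–191 m: −αΔT+βΔS = −(2.3 × 10⁻⁴)(+4.5)+(8 × 10⁻⁴)(-0.42) = -1.4 × 10⁻³ → UNSTABLE
  191–226 m: −αΔT+βΔS = −(2.3 × 10⁻⁴)(-1.4)+(8 × 10⁻⁴)(+0.31) = 5.7 × 10⁻⁴ → stable
  226–254 m: −αΔT+βΔS = −(2.3 × 10⁻⁴)(-2.3)+(8 × 10⁻⁴)(+0.12) = 6.2 × 10⁻⁴ → stable
The 187–191 m interval has Δρ < 0: lighter water underlies denser water.

187–191 m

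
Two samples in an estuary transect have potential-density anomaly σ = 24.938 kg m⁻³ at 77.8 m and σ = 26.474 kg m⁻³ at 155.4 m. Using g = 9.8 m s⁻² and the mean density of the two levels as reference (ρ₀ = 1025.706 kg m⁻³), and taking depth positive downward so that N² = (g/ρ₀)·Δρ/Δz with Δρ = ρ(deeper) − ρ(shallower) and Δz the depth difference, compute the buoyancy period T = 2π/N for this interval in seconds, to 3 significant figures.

Δρ = 1026.474 − 1024.938 = 1.536 kg m⁻³ over Δz = 155.4 − 77.8 = 77.6 m.
N² = (9.8/1025.706) × (1.536/77.6) = 1.8912 × 10⁻⁴ s⁻².
N = √(1.8912 × 10⁻⁴) = 0.013752 rad s⁻¹, so T = 2π/N = 456.89 s ≈ 457 s.
A positive N² confirms static stability across the interval.

457 s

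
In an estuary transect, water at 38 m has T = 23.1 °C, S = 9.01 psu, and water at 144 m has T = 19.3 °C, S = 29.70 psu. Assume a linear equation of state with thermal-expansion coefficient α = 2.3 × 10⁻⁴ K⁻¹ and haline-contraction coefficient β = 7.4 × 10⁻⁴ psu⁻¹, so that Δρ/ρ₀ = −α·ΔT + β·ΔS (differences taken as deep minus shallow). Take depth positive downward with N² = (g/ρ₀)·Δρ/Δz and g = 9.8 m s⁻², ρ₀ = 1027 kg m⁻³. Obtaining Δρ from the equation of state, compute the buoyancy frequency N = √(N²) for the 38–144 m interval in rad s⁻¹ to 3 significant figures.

ΔT = -3.8 K, ΔS = +20.69 psu (deep − shallow).
Δρ/ρ₀ = −αΔT + βΔS = 8.74 × 10⁻⁴ + 0.0153106 = 0.0161846, so Δρ ≈ 16.62 kg m⁻³.
N² = (g/ρ₀)·Δρ/Δz = g·(Δρ/ρ₀)/Δz = 9.8 × 0.0161846 / 106 = 1.4963 × 10⁻³ s⁻².
N = √(1.4963 × 10⁻³) = 0.038682 rad s⁻¹ ≈ 0.0387 rad s⁻¹.

0.0387 rad s⁻¹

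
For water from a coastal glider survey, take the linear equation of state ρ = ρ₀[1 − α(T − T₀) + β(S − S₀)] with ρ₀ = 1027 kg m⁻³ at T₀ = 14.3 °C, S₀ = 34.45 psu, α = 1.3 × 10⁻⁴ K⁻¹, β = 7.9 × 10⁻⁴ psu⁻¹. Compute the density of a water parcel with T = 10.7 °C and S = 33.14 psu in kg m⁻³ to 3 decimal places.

1026.418 kg m⁻³

T − T₀ = -3.6 K, S − S₀ = -1.31 psu.
Bracket = 1 − α·(-3.6) + β·(-1.31) = 1 + (-5.669 × 10⁻⁴) = 0.9994331.
ρ = 1027 × 0.9994331 = 1026.418 kg m⁻³.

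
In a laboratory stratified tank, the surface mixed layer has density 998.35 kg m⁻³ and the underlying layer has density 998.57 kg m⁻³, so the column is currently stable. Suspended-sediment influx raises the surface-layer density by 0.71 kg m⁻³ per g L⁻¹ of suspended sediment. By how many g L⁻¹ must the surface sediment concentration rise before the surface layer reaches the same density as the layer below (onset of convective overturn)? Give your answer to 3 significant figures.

0.310 g L⁻¹

Density deficit of the surface layer: 998.57 − 998.35 = 0.22 kg m⁻³.
Required change = 0.22 / 0.71 = 0.310 g L⁻¹.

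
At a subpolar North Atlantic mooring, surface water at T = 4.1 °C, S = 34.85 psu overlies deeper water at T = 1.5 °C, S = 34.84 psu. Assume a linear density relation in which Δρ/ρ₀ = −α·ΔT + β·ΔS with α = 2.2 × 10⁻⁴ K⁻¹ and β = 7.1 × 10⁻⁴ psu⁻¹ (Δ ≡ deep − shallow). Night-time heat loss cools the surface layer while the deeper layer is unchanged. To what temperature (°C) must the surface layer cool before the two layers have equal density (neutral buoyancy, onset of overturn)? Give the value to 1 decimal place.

Neutral buoyancy requires Δρ = 0, i.e. −α(T_deep − T_surf′) + β(S_deep − S_surf) = 0.
T_surf′ = T_deep − (β/α)·ΔS = 1.5 − (7.1 × 10⁻⁴/2.2 × 10⁻⁴)·(-0.01) = 1.532 °C.
Cooling required: 4.1 − (1.532) = 2.568 °C.

1.5 °C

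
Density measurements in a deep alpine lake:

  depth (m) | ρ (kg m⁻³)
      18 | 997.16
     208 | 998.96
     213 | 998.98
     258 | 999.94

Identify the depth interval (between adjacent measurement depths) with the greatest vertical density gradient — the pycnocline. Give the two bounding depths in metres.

Compute the density gradient over each adjacent pair:
  18–208 m: Δρ/Δz = 1.80/190 = 9.5 × 10⁻³ kg m⁻⁴
  208–213 m: Δρ/Δz = 0.02/5 = 4.0 × 10⁻³ kg m⁻⁴
  213–258 m: Δρ/Δz = 0.96/45 = 0.021 kg m⁻⁴
The largest gradient is in the 213–258 m interval — the pycnocline.

213–258 m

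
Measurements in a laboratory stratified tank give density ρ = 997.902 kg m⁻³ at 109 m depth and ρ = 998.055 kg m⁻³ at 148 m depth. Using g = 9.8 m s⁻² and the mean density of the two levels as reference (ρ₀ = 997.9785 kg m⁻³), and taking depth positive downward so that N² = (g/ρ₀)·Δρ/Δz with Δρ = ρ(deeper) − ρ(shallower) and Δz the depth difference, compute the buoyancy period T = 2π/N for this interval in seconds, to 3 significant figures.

Δρ = 998.055 − 997.902 = 0.153 kg m⁻³ over Δz = 148 − 109 = 39 m.
N² = (9.8/997.9785) × (0.153/39) = 3.8524 × 10⁻⁵ s⁻².
N = √(3.8524 × 10⁻⁵) = 6.2068 × 10⁻³ rad s⁻¹, so T = 2π/N = 1.0123 × 10³ s ≈ 1.01 × 10³ s.
N² > 0, so the interval is statically stable.

1.01 × 10³ s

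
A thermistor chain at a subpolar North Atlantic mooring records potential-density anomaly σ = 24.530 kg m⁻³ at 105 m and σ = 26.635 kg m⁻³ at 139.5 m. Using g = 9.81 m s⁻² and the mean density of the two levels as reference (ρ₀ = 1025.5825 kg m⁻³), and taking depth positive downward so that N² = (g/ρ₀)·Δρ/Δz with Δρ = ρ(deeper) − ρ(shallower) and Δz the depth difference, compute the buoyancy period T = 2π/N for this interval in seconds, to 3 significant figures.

Δρ = 1026.635 − 1024.530 = 2.105 kg m⁻³ over Δz = 139.5 − 105 = 34.5 m.
N² = (9.81/1025.5825) × (2.105/34.5) = 5.8362 × 10⁻⁴ s⁻².
N = √(5.8362 × 10⁻⁴) = 0.024158 rad s⁻¹, so T = 2π/N = 260.09 s ≈ 260 s.
Since Δρ > 0 the layer is stably stratified.

260 s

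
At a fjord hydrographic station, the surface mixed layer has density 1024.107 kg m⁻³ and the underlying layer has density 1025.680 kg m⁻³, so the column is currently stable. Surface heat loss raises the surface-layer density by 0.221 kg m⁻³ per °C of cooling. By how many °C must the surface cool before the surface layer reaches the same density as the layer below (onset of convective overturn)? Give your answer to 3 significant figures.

Density deficit of the surface layer: 1025.680 − 1024.107 = 1.573 kg m⁻³.
Required change = 1.573 / 0.221 = 7.12 °C.

7.12 °C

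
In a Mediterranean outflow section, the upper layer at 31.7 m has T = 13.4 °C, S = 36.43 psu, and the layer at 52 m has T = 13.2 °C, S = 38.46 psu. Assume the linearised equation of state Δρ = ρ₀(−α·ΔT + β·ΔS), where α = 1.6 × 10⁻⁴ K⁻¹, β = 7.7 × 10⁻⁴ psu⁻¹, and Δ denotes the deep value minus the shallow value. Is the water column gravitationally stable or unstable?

stable

ΔT = 13.2 − 13.4 = -0.2 K and ΔS = 38.46 − 36.43 = +2.03 psu (deep − shallow).
−αΔT = 3.20 × 10⁻⁵; βΔS = 1.5631 × 10⁻³; sum Δρ/ρ₀ = 1.5951 × 10⁻³.
Δρ/ρ₀ > 0, so Δρ > 0: deeper water is denser → statically stable.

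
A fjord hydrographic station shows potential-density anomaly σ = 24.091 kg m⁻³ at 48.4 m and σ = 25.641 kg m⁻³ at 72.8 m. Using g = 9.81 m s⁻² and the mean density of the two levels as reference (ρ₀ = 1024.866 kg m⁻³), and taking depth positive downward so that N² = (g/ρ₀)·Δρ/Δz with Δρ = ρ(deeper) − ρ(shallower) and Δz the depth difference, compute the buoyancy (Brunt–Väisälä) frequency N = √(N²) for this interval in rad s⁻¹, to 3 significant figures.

Δρ = 1025.641 − 1024.091 = 1.550 kg m⁻³ over Δz = 72.8 − 48.4 = 24.4 m.
N² = (9.81/1024.866) × (1.550/24.4) = 6.0806 × 10⁻⁴ s⁻².
N = √(6.0806 × 10⁻⁴) = 0.024659 rad s⁻¹ ≈ 0.0247 rad s⁻¹.

0.0247 rad s⁻¹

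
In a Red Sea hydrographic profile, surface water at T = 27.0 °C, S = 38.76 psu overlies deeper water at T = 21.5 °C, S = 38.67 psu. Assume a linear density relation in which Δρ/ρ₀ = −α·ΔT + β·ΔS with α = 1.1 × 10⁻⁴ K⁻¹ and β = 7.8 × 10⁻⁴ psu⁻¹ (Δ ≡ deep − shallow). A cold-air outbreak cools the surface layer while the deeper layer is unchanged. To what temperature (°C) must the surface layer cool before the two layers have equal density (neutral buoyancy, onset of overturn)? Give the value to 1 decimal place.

Neutral buoyancy requires Δρ = 0, i.e. −α(T_deep − T_surf′) + β(S_deep − S_surf) = 0.
T_surf′ = T_deep − (β/α)·ΔS = 21.5 − (7.8 × 10⁻⁴/1.1 × 10⁻⁴)·(-0.09) = 22.138 °C.
Cooling required: 27.0 − (22.138) = 4.862 °C.

22.1 °C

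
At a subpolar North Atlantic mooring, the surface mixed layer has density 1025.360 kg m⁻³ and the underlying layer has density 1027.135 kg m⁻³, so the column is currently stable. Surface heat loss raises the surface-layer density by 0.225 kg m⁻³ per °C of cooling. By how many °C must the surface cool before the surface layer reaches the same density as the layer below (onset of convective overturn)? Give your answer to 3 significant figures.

7.89 °C

Density deficit of the surface layer: 1027.135 − 1025.360 = 1.775 kg m⁻³.
Required change = 1.775 / 0.225 = 7.89 °C.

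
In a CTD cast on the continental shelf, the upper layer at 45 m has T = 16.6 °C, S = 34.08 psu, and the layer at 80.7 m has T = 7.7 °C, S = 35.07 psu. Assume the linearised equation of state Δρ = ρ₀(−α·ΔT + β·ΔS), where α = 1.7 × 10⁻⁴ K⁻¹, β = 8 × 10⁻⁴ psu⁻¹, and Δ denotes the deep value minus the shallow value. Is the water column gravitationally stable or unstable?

stable

ΔT = 7.7 − 16.6 = -8.9 K and ΔS = 35.07 − 34.08 = +0.99 psu (deep − shallow).
−αΔT = 1.513 × 10⁻³; βΔS = 7.92 × 10⁻⁴; sum Δρ/ρ₀ = 2.305 × 10⁻³.
Δρ/ρ₀ > 0, so Δρ > 0: deeper water is denser → statically stable.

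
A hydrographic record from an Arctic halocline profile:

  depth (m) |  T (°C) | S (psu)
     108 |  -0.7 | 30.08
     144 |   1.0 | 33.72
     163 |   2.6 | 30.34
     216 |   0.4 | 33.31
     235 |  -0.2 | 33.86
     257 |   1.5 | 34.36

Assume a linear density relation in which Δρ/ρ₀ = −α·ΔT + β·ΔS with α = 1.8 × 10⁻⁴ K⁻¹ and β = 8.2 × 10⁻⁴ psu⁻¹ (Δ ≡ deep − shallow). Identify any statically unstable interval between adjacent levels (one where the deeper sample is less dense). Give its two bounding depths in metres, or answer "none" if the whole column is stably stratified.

Evaluate Δρ/ρ₀ = −αΔT + βΔS across each adjacent pair:
  108–144 m: −αΔT+βΔS = −(1.8 × 10⁻⁴)(+1.7)+(8.2 × 10⁻⁴)(+3.64) = 2.7 × 10⁻³ → stable
  144–163 m: −αΔT+βΔS = −(1.8 × 10⁻⁴)(+1.6)+(8.2 × 10⁻⁴)(-3.38) = -3.1 × 10⁻³ → UNSTABLE
  163–216 m: −αΔT+βΔS = −(1.8 × 10⁻⁴)(-2.2)+(8.2 × 10⁻⁴)(+2.97) = 2.8 × 10⁻³ → stable
  216–235 m: −αΔT+βΔS = −(1.8 × 10⁻⁴)(-0.6)+(8.2 × 10⁻⁴)(+0.55) = 5.6 × 10⁻⁴ → stable
  235–257 m: −αΔT+βΔS = −(1.8 × 10⁻⁴)(+1.7)+(8.2 × 10⁻⁴)(+0.50) = 1.0 × 10⁻⁴ → stable
The 144–163 m interval has Δρ < 0: lighter water underlies denser water.

144–163 m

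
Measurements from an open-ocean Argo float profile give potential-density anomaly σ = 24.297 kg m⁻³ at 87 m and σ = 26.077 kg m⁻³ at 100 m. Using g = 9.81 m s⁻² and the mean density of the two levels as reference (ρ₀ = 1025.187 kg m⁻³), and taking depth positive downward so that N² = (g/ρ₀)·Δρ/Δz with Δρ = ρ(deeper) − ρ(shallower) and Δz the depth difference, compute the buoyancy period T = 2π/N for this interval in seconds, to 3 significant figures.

174 s

Δρ = 1026.077 − 1024.297 = 1.780 kg m⁻³ over Δz = 100 − 87 = 13 m.
N² = (9.81/1025.187) × (1.780/13) = 1.3102 × 10⁻³ s⁻².
N = √(1.3102 × 10⁻³) = 0.036197 rad s⁻¹, so T = 2π/N = 173.58 s ≈ 174 s.
Since Δρ > 0 the layer is stably stratified.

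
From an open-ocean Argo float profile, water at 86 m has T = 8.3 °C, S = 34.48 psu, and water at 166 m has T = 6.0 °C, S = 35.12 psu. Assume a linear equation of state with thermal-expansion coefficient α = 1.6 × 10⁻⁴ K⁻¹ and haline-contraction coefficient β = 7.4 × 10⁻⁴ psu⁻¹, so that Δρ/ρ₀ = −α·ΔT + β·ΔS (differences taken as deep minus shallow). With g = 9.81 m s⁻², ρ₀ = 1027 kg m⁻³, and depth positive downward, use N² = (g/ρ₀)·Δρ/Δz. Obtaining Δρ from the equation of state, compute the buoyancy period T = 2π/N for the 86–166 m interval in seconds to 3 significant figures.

618 s

ΔT = -2.3 K, ΔS = +0.64 psu (deep − shallow).
Δρ/ρ₀ = −αΔT + βΔS = 3.68 × 10⁻⁴ + 4.736 × 10⁻⁴ = 8.416 × 10⁻⁴, so Δρ ≈ 0.8643 kg m⁻³.
N² = (g/ρ₀)·Δρ/Δz = g·(Δρ/ρ₀)/Δz = 9.81 × 8.416 × 10⁻⁴ / 80 = 1.0320 × 10⁻⁴ s⁻².
N = √(1.0320 × 10⁻⁴) = 0.010159 rad s⁻¹ → T = 2π/N = 618.48 s ≈ 618 s.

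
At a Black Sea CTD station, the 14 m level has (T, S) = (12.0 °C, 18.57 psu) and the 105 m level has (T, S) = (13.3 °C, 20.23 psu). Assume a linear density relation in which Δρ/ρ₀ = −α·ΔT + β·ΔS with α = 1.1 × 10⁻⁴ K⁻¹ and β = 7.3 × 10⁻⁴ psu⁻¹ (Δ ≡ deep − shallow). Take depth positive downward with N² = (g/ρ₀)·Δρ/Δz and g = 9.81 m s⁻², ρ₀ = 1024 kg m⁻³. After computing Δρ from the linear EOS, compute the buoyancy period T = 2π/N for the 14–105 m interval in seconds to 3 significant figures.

ΔT = +1.3 K, ΔS = +1.66 psu (deep − shallow).
Δρ/ρ₀ = −αΔT + βΔS = -1.43 × 10⁻⁴ + 1.2118 × 10⁻³ = 1.0688 × 10⁻³, so Δρ ≈ 1.094 kg m⁻³.
N² = (g/ρ₀)·Δρ/Δz = g·(Δρ/ρ₀)/Δz = 9.81 × 1.0688 × 10⁻³ / 91 = 1.1522 × 10⁻⁴ s⁻².
N = √(1.1522 × 10⁻⁴) = 0.010734 rad s⁻¹ → T = 2π/N = 585.35 s ≈ 585 s.

585 s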